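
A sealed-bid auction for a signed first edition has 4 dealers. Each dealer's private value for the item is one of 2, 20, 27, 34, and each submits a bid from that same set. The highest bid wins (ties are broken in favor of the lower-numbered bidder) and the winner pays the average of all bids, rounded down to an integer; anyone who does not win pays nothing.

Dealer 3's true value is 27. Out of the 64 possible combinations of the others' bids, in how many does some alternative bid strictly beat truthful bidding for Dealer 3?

Others bid (2, 2, 2): truth gives 19; bid 20 gives 21 > 19. Violating.
Others bid (2, 2, 20): truth gives 15; bid 20 gives 16 > 15. Violating.
Others bid (2, 2, 34): truth gives 0; bid 34 gives 9 > 0. Violating.
Others bid (2, 20, 34): truth gives 0; bid 34 gives 5 > 0. Violating.
Others bid (2, 2, 27): truth gives 13; no alternative beats it.
Others bid (2, 20, 2): truth gives 15; no alternative beats it.
(Checking all 64 profiles: 18 have a profitable deviation, 46 do not.)

18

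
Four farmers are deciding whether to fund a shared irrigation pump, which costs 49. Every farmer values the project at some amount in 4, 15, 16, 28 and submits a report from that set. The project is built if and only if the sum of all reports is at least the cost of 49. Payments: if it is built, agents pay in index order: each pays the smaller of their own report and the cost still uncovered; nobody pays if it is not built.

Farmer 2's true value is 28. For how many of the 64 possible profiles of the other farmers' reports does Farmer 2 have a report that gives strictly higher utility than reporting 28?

57

Others report (4, 4, 28): truth gives 0; report 15 gives 13 > 0. Violating.
Others report (4, 15, 15): truth gives 0; report 15 gives 13 > 0. Violating.
Others report (4, 15, 16): truth gives 0; report 15 gives 13 > 0. Violating.
Others report (4, 15, 28): truth gives 0; report 4 gives 24 > 0. Violating.
Others report (4, 4, 4): truth gives 0; no alternative beats it.
Others report (4, 4, 15): truth gives 0; no alternative beats it.
(Checking all 64 profiles: 57 have a profitable deviation, 7 do not.)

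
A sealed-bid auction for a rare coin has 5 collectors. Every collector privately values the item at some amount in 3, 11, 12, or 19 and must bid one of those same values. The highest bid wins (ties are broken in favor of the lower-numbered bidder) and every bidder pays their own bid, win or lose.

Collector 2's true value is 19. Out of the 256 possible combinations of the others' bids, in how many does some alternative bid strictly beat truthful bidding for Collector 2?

118

Others bid (3, 3, 3, 3): truth gives 0; bid 11 gives 8 > 0. Violating.
Others bid (3, 3, 3, 11): truth gives 0; bid 11 gives 8 > 0. Violating.
Others bid (3, 3, 3, 12): truth gives 0; bid 12 gives 7 > 0. Violating.
Others bid (3, 3, 11, 3): truth gives 0; bid 11 gives 8 > 0. Violating.
Others bid (3, 3, 3, 19): truth gives 0; no alternative beats it.
Others bid (3, 3, 11, 19): truth gives 0; no alternative beats it.
(Checking all 256 profiles: 118 have a profitable deviation, 138 do not.)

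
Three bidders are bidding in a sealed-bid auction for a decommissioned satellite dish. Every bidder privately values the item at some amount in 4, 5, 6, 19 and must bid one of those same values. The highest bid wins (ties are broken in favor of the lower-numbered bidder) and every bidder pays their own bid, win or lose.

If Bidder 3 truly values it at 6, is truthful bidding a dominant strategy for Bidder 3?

No

Consider the case where Bidder 1 bids 4 and Bidder 2 bids 4.
Truthful bid 6: wins, pays 6, utility 6 - 6 = 0.
Bid 5 instead: wins, pays 5, utility 6 - 5 = 1.
Since 1 > 0, bidding 5 is strictly better here, so truthful bidding is not dominant.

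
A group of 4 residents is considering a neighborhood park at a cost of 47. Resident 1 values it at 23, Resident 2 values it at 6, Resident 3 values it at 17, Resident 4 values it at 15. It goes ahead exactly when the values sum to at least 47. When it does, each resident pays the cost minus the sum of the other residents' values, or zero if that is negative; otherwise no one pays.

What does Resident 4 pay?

1

Total value 61 ≥ cost 47, so the project is built.
The other residents' values sum to 46.
Cost minus that sum is 47 - 46 = 1.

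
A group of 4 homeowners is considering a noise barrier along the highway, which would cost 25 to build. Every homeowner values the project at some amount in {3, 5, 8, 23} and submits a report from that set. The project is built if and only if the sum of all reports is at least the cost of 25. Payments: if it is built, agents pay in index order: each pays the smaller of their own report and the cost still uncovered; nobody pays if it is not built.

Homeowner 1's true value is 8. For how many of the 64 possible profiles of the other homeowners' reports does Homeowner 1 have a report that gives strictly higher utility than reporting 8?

41

Others report (3, 3, 23): truth gives 0; report 3 gives 5 > 0. Violating.
Others report (3, 5, 23): truth gives 0; report 3 gives 5 > 0. Violating.
Others report (3, 8, 23): truth gives 0; report 3 gives 5 > 0. Violating.
Others report (3, 23, 3): truth gives 0; report 3 gives 5 > 0. Violating.
Others report (3, 3, 3): truth gives 0; no alternative beats it.
Others report (3, 3, 5): truth gives 0; no alternative beats it.
(Checking all 64 profiles: 41 have a profitable deviation, 23 do not.)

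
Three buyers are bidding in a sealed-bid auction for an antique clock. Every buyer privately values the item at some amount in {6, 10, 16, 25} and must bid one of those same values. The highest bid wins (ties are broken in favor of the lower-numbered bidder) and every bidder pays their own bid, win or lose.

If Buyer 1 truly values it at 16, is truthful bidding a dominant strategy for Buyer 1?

No

Consider the case where Buyer 2 bids 6 and Buyer 3 bids 6.
Truthful bid 16: wins, pays 16, utility 16 - 16 = 0.
Bid 6 instead: wins, pays 6, utility 16 - 6 = 10.
Since 10 > 0, bidding 6 is strictly better here, so truthful bidding is not dominant.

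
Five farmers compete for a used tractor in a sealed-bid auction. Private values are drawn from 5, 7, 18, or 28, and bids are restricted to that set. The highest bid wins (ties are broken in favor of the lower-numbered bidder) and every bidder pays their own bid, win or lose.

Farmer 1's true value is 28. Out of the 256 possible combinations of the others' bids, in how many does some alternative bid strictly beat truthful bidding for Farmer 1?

Others bid (5, 5, 5, 5): truth gives 0; bid 5 gives 23 > 0. Violating.
Others bid (5, 5, 5, 7): truth gives 0; bid 7 gives 21 > 0. Violating.
Others bid (5, 5, 5, 18): truth gives 0; bid 18 gives 10 > 0. Violating.
Others bid (5, 5, 7, 5): truth gives 0; bid 7 gives 21 > 0. Violating.
Others bid (5, 5, 5, 28): truth gives 0; no alternative beats it.
Others bid (5, 5, 7, 28): truth gives 0; no alternative beats it.
(Checking all 256 profiles: 81 have a profitable deviation, 175 do not.)

81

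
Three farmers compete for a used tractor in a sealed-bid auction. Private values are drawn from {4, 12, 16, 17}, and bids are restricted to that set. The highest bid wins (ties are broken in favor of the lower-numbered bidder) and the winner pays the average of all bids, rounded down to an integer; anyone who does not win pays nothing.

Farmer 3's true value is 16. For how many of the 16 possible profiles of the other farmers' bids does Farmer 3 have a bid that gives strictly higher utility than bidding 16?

Others bid (4, 4): truth gives 8; bid 12 gives 10 > 8. Violating.
Others bid (4, 16): truth gives 0; bid 17 gives 4 > 0. Violating.
Others bid (12, 16): truth gives 0; bid 17 gives 1 > 0. Violating.
Others bid (16, 4): truth gives 0; bid 17 gives 4 > 0. Violating.
Others bid (4, 12): truth gives 6; no alternative beats it.
Others bid (4, 17): truth gives 0; no alternative beats it.
(Checking all 16 profiles: 5 have a profitable deviation, 11 do not.)

5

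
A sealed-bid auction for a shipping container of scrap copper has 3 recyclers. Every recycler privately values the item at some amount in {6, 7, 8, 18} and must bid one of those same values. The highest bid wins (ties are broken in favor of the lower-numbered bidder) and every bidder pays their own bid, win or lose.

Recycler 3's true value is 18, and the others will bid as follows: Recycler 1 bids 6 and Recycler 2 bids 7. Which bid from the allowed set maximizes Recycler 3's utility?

8

Bid 6: loses but pays 6, utility -6.
Bid 7: loses but pays 7, utility -7.
Bid 8: wins, pays 8, utility 18 - 8 = 10.
Bid 18: wins, pays 18, utility 18 - 18 = 0.
The best choice is 8 with utility 10.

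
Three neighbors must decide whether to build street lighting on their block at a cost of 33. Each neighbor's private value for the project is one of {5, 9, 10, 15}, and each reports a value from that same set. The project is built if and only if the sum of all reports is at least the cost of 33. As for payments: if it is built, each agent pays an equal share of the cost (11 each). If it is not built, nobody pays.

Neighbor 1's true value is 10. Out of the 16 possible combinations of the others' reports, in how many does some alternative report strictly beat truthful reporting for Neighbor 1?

Others report (9, 15): truth gives -1; report 5 gives 0 > -1. Violating.
Others report (10, 15): truth gives -1; report 5 gives 0 > -1. Violating.
Others report (15, 9): truth gives -1; report 5 gives 0 > -1. Violating.
Others report (15, 10): truth gives -1; report 5 gives 0 > -1. Violating.
Others report (5, 5): truth gives 0; no alternative beats it.
Others report (5, 9): truth gives 0; no alternative beats it.
(Checking all 16 profiles: 4 have a profitable deviation, 12 do not.)

4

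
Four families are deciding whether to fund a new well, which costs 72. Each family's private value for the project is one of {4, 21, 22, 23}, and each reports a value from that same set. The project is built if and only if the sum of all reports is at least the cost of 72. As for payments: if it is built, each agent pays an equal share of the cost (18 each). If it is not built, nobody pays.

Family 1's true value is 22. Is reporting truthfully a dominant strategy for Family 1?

No

Consider the case where Family 2 reports 4, Family 3 reports 22 and Family 4 reports 23.
Truthful report 22: project not built, utility 0.
Report 23 instead: project built, pays 18, utility 22 - 18 = 4.
Since 4 > 0, reporting 23 is strictly better here, so truthful reporting is not dominant.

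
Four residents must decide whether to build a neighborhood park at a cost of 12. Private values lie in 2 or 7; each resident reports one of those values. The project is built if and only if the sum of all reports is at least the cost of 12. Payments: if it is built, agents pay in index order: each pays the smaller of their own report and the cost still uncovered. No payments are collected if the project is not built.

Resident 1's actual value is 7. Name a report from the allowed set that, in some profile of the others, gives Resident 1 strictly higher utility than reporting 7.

Suppose Resident 2 reports 2, Resident 3 reports 2 and Resident 4 reports 7.
Report 7: project built, pays 7, utility 7 - 7 = 0.
Report 2: project built, pays 2, utility 7 - 2 = 5.
So reporting 2 beats truth here (5 > 0).

2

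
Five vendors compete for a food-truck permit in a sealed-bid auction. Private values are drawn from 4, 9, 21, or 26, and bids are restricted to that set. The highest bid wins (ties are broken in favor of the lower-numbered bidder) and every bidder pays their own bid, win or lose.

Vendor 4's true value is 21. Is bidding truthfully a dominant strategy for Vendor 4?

No

Consider the case where Vendor 1 bids 4, Vendor 2 bids 4, Vendor 3 bids 4 and Vendor 5 bids 4.
Truthful bid 21: wins, pays 21, utility 21 - 21 = 0.
Bid 9 instead: wins, pays 9, utility 21 - 9 = 12.
Since 12 > 0, bidding 9 is strictly better here, so truthful bidding is not dominant.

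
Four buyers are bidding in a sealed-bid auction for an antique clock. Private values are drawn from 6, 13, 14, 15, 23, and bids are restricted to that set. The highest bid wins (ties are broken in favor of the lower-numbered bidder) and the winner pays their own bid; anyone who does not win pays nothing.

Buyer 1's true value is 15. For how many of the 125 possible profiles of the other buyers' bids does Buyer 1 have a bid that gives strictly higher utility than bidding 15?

Others bid (6, 6, 6): truth gives 0; bid 6 gives 9 > 0. Violating.
Others bid (6, 6, 13): truth gives 0; bid 13 gives 2 > 0. Violating.
Others bid (6, 6, 14): truth gives 0; bid 14 gives 1 > 0. Violating.
Others bid (6, 13, 6): truth gives 0; bid 13 gives 2 > 0. Violating.
Others bid (6, 6, 15): truth gives 0; no alternative beats it.
Others bid (6, 6, 23): truth gives 0; no alternative beats it.
(Checking all 125 profiles: 27 have a profitable deviation, 98 do not.)

27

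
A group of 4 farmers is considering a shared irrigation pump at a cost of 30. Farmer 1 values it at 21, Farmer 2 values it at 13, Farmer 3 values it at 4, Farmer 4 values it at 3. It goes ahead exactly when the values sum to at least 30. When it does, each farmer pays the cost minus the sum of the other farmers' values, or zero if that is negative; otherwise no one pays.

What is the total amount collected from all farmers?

12

Total value 41 ≥ cost 30, so it is built.
Farmer 1: others sum to 20; max(0, 30 - 20) = 10.
Farmer 2: others sum to 28; max(0, 30 - 28) = 2.
Farmer 3: others sum to 37; max(0, 30 - 37) = 0.
Farmer 4: others sum to 38; max(0, 30 - 38) = 0.
Total collected = 10 + 2 + 0 + 0 = 12.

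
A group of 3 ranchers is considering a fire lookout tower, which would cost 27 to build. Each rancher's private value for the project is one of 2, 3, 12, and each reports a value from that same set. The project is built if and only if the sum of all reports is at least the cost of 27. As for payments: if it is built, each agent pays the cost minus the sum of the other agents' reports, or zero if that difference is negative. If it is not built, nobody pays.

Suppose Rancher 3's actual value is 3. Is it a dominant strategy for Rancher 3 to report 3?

Check each profile of the others' reports and compare truth against every alternative report.
Others report (2, 2): truth gives 0, best alternative gives 0.
Others report (2, 3): truth gives 0, best alternative gives 0.
Others report (2, 12): truth gives 0, best alternative gives 0.
Others report (3, 2): truth gives 0, best alternative gives 0.
Others report (3, 3): truth gives 0, best alternative gives 0.
Others report (3, 12): truth gives 0, best alternative gives 0.
(Remaining 3 profiles checked similarly; truth is weakly best in each.)
In every case the truthful report is at least as good as any alternative, so it is a dominant strategy.

Yes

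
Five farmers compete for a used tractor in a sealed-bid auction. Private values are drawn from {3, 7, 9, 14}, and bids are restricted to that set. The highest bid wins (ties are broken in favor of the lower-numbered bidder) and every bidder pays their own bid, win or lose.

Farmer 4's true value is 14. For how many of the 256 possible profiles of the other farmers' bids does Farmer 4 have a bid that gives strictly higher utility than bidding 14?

Others bid (3, 3, 3, 3): truth gives 0; bid 7 gives 7 > 0. Violating.
Others bid (3, 3, 3, 7): truth gives 0; bid 7 gives 7 > 0. Violating.
Others bid (3, 3, 3, 9): truth gives 0; bid 9 gives 5 > 0. Violating.
Others bid (3, 3, 7, 3): truth gives 0; bid 9 gives 5 > 0. Violating.
Others bid (3, 3, 3, 14): truth gives 0; no alternative beats it.
Others bid (3, 3, 7, 14): truth gives 0; no alternative beats it.
(Checking all 256 profiles: 172 have a profitable deviation, 84 do not.)

172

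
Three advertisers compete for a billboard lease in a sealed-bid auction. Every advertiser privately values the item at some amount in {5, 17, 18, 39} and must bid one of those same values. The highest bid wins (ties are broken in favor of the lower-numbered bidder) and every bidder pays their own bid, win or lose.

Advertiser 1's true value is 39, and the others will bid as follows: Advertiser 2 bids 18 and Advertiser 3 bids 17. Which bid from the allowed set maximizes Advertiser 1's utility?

18

Bid 5: loses but pays 5, utility -5.
Bid 17: loses but pays 17, utility -17.
Bid 18: wins, pays 18, utility 39 - 18 = 21.
Bid 39: wins, pays 39, utility 39 - 39 = 0.
The best choice is 18 with utility 21.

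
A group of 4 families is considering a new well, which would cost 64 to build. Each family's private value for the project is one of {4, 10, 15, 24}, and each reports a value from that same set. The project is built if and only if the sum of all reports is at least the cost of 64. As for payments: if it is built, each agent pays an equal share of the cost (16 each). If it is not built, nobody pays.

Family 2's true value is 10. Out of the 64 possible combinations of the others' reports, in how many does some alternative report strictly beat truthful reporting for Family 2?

6

Others report (10, 24, 24): truth gives -6; report 4 gives 0 > -6. Violating.
Others report (15, 15, 24): truth gives -6; report 4 gives 0 > -6. Violating.
Others report (15, 24, 15): truth gives -6; report 4 gives 0 > -6. Violating.
Others report (24, 10, 24): truth gives -6; report 4 gives 0 > -6. Violating.
Others report (4, 4, 4): truth gives 0; no alternative beats it.
Others report (4, 4, 10): truth gives 0; no alternative beats it.
(Checking all 64 profiles: 6 have a profitable deviation, 58 do not.)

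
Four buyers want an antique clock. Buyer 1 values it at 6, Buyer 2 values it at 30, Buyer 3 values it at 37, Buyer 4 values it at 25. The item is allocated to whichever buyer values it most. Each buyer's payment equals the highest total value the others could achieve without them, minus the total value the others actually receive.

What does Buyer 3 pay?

Buyer 3 has the highest value and receives the item.
Without Buyer 3, the item would go to the next-highest value, 30, so the others could achieve 30.
With Buyer 3 present and winning, the others receive nothing, so their total is 0.
Payment = 30 - 0 = 30.

30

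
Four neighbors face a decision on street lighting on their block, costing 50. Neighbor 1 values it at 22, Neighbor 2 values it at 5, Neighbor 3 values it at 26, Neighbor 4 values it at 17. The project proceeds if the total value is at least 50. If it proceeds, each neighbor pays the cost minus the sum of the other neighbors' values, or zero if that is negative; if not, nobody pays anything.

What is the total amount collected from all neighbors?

Total value 70 ≥ cost 50, so it is built.
Neighbor 1: others sum to 48; max(0, 50 - 48) = 2.
Neighbor 2: others sum to 65; max(0, 50 - 65) = 0.
Neighbor 3: others sum to 44; max(0, 50 - 44) = 6.
Neighbor 4: others sum to 53; max(0, 50 - 53) = 0.
Total collected = 2 + 0 + 6 + 0 = 8.

8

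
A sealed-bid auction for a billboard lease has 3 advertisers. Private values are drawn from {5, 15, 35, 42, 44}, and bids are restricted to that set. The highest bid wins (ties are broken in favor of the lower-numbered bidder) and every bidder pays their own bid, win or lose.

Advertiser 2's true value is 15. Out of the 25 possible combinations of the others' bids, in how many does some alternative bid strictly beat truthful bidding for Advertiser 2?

23

Others bid (5, 35): truth gives -15; bid 5 gives -5 > -15. Violating.
Others bid (5, 42): truth gives -15; bid 5 gives -5 > -15. Violating.
Others bid (5, 44): truth gives -15; bid 5 gives -5 > -15. Violating.
Others bid (15, 5): truth gives -15; bid 5 gives -5 > -15. Violating.
Others bid (5, 5): truth gives 0; no alternative beats it.
Others bid (5, 15): truth gives 0; no alternative beats it.
(Checking all 25 profiles: 23 have a profitable deviation, 2 do not.)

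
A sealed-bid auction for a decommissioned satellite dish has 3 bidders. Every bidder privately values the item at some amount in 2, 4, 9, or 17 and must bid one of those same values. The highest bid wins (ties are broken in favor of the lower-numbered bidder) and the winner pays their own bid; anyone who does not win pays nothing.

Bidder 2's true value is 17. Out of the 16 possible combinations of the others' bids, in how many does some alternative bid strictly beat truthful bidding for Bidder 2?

Others bid (2, 2): truth gives 0; bid 4 gives 13 > 0. Violating.
Others bid (2, 4): truth gives 0; bid 4 gives 13 > 0. Violating.
Others bid (2, 9): truth gives 0; bid 9 gives 8 > 0. Violating.
Others bid (4, 2): truth gives 0; bid 9 gives 8 > 0. Violating.
Others bid (2, 17): truth gives 0; no alternative beats it.
Others bid (4, 17): truth gives 0; no alternative beats it.
(Checking all 16 profiles: 6 have a profitable deviation, 10 do not.)

6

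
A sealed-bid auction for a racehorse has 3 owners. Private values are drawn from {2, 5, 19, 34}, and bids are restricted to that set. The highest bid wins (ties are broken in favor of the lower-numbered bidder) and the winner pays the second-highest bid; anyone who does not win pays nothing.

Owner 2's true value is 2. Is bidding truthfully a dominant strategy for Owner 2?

Check each profile of the others' bids and compare truth against every alternative bid.
Others bid (2, 5): truth gives 0, best alternative gives -3.
Others bid (2, 2): truth gives 0, best alternative gives 0.
Others bid (2, 19): truth gives 0, best alternative gives 0.
Others bid (2, 34): truth gives 0, best alternative gives 0.
Others bid (5, 2): truth gives 0, best alternative gives 0.
Others bid (5, 5): truth gives 0, best alternative gives 0.
(Remaining 10 profiles checked similarly; truth is weakly best in each.)
In every case the truthful bid is at least as good as any alternative, so it is a dominant strategy.

Yes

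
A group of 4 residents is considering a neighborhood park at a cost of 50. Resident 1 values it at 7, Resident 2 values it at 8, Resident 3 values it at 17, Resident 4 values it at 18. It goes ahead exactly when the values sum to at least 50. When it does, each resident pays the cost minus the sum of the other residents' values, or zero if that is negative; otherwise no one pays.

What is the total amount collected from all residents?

50

Total value 50 ≥ cost 50, so it is built.
Resident 1: others sum to 43; max(0, 50 - 43) = 7.
Resident 2: others sum to 42; max(0, 50 - 42) = 8.
Resident 3: others sum to 33; max(0, 50 - 33) = 17.
Resident 4: others sum to 32; max(0, 50 - 32) = 18.
Total collected = 7 + 8 + 17 + 18 = 50.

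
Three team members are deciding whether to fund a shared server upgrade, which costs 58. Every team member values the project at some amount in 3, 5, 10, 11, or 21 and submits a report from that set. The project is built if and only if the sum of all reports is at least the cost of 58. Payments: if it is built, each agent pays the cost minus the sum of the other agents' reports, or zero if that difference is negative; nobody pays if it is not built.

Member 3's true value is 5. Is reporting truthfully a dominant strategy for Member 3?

Yes

Check each profile of the others' reports and compare truth against every alternative report.
Others report (3, 3): truth gives 0, best alternative gives 0.
Others report (3, 5): truth gives 0, best alternative gives 0.
Others report (3, 10): truth gives 0, best alternative gives 0.
Others report (3, 11): truth gives 0, best alternative gives 0.
Others report (3, 21): truth gives 0, best alternative gives 0.
Others report (5, 3): truth gives 0, best alternative gives 0.
(Remaining 19 profiles checked similarly; truth is weakly best in each.)
In every case the truthful report is at least as good as any alternative, so it is a dominant strategy.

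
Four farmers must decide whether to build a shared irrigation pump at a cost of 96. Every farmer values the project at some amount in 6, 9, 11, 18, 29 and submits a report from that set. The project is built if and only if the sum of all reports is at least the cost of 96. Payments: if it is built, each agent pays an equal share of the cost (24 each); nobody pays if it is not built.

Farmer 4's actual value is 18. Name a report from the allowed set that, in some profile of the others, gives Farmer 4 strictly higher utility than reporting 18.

6

Suppose Farmer 1 reports 29, Farmer 2 reports 29 and Farmer 3 reports 29.
Report 18: project built, pays 24, utility 18 - 24 = -6.
Report 6: project not built, utility 0.
So reporting 6 beats truth here (0 > -6).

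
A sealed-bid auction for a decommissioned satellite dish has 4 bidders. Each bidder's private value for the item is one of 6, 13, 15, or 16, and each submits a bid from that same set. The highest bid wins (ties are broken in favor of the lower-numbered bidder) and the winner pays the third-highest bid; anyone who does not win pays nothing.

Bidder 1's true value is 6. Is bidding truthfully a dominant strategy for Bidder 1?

Check each profile of the others' bids and compare truth against every alternative bid.
Others bid (6, 13, 13): truth gives 0, best alternative gives -7.
Others bid (13, 6, 13): truth gives 0, best alternative gives -7.
Others bid (13, 13, 6): truth gives 0, best alternative gives -7.
Others bid (13, 13, 13): truth gives 0, best alternative gives -7.
Others bid (6, 6, 6): truth gives 0, best alternative gives 0.
Others bid (6, 6, 13): truth gives 0, best alternative gives 0.
(Remaining 58 profiles checked similarly; truth is weakly best in each.)
In every case the truthful bid is at least as good as any alternative, so it is a dominant strategy.

Yes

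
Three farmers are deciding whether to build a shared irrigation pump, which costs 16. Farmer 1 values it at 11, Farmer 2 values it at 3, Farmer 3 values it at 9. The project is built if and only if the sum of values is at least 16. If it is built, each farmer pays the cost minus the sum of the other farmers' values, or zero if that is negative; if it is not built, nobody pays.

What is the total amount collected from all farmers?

Total value 23 ≥ cost 16, so it is built.
Farmer 1: others sum to 12; max(0, 16 - 12) = 4.
Farmer 2: others sum to 20; max(0, 16 - 20) = 0.
Farmer 3: others sum to 14; max(0, 16 - 14) = 2.
Total collected = 4 + 0 + 2 = 6.

6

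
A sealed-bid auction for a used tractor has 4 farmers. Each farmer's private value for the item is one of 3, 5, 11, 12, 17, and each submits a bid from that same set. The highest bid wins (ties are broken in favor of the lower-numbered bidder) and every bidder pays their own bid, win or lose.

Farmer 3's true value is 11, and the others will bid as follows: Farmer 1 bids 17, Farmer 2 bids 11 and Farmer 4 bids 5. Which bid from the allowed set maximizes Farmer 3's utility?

3

Bid 3: loses but pays 3, utility -3.
Bid 5: loses but pays 5, utility -5.
Bid 11: loses but pays 11, utility -11.
Bid 12: loses but pays 12, utility -12.
Bid 17: loses but pays 17, utility -17.
The best choice is 3 with utility -3.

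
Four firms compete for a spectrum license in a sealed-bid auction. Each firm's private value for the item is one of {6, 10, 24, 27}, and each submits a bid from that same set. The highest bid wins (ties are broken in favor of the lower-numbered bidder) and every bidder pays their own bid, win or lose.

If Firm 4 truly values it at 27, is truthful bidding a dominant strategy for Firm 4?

No

Consider the case where Firm 1 bids 6, Firm 2 bids 6 and Firm 3 bids 6.
Truthful bid 27: wins, pays 27, utility 27 - 27 = 0.
Bid 10 instead: wins, pays 10, utility 27 - 10 = 17.
Since 17 > 0, bidding 10 is strictly better here, so truthful bidding is not dominant.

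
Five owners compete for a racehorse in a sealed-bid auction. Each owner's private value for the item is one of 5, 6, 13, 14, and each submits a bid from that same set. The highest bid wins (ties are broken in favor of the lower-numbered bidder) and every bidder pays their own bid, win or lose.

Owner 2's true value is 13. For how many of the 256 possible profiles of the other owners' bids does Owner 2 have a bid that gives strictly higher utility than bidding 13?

210

Others bid (5, 5, 5, 5): truth gives 0; bid 6 gives 7 > 0. Violating.
Others bid (5, 5, 5, 6): truth gives 0; bid 6 gives 7 > 0. Violating.
Others bid (5, 5, 5, 14): truth gives -13; bid 14 gives -1 > -13. Violating.
Others bid (5, 5, 6, 5): truth gives 0; bid 6 gives 7 > 0. Violating.
Others bid (5, 5, 5, 13): truth gives 0; no alternative beats it.
Others bid (5, 5, 6, 13): truth gives 0; no alternative beats it.
(Checking all 256 profiles: 210 have a profitable deviation, 46 do not.)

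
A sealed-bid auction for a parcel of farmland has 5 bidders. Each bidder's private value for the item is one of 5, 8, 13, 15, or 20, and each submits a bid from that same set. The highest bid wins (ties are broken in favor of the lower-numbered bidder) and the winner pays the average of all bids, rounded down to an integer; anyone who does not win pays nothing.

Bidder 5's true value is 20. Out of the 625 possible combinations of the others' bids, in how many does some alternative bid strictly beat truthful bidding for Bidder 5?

Others bid (5, 5, 5, 5): truth gives 12; bid 8 gives 15 > 12. Violating.
Others bid (5, 5, 5, 8): truth gives 12; bid 13 gives 13 > 12. Violating.
Others bid (5, 5, 5, 13): truth gives 11; bid 15 gives 12 > 11. Violating.
Others bid (5, 5, 8, 5): truth gives 12; bid 13 gives 13 > 12. Violating.
Others bid (5, 5, 5, 15): truth gives 10; no alternative beats it.
Others bid (5, 5, 5, 20): truth gives 0; no alternative beats it.
(Checking all 625 profiles: 81 have a profitable deviation, 544 do not.)

81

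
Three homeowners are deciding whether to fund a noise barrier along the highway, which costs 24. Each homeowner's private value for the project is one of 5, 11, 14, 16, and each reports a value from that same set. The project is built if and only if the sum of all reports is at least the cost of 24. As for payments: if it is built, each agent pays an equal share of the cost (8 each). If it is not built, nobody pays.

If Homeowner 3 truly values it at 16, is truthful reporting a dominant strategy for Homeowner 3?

Check each profile of the others' reports and compare truth against every alternative report.
Others report (5, 5): truth gives 8, best alternative gives 8.
Others report (5, 11): truth gives 8, best alternative gives 8.
Others report (5, 14): truth gives 8, best alternative gives 8.
Others report (5, 16): truth gives 8, best alternative gives 8.
Others report (11, 5): truth gives 8, best alternative gives 8.
Others report (11, 11): truth gives 8, best alternative gives 8.
(Remaining 10 profiles checked similarly; truth is weakly best in each.)
In every case the truthful report is at least as good as any alternative, so it is a dominant strategy.

Yes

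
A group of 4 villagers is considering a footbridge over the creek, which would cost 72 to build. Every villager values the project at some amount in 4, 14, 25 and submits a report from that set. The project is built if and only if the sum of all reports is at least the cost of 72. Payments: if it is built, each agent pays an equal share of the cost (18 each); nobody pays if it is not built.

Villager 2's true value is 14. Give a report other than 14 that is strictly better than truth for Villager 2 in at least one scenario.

Suppose Villager 1 reports 14, Villager 3 reports 25 and Villager 4 reports 25.
Report 14: project built, pays 18, utility 14 - 18 = -4.
Report 4: project not built, utility 0.
So reporting 4 beats truth here (0 > -4).

4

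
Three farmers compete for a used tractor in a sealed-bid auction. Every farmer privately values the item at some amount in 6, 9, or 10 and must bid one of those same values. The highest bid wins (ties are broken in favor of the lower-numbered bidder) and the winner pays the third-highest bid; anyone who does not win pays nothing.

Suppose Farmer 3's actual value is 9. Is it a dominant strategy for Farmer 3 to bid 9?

Consider the case where Farmer 1 bids 6 and Farmer 2 bids 9.
Truthful bid 9: loses, pays 0, utility 0.
Bid 10 instead: wins, pays 6, utility 9 - 6 = 3.
Since 3 > 0, bidding 10 is strictly better here, so truthful bidding is not dominant.

No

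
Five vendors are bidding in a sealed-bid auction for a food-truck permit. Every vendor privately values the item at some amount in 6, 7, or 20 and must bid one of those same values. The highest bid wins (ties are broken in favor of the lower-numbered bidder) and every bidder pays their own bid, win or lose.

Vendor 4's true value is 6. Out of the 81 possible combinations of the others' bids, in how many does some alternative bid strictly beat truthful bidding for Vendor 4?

Others bid (6, 6, 6, 6): truth gives -6; bid 7 gives -1 > -6. Violating.
Others bid (6, 6, 6, 7): truth gives -6; bid 7 gives -1 > -6. Violating.
Others bid (6, 6, 6, 20): truth gives -6; no alternative beats it.
Others bid (6, 6, 7, 6): truth gives -6; no alternative beats it.
(Checking all 81 profiles: 2 have a profitable deviation, 79 do not.)

2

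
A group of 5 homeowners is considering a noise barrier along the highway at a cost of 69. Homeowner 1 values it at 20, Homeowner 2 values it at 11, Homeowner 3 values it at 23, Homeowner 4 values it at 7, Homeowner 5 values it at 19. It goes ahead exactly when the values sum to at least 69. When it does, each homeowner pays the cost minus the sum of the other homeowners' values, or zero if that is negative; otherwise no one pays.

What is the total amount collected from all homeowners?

Total value 80 ≥ cost 69, so it is built.
Homeowner 1: others sum to 60; max(0, 69 - 60) = 9.
Homeowner 2: others sum to 69; max(0, 69 - 69) = 0.
Homeowner 3: others sum to 57; max(0, 69 - 57) = 12.
Homeowner 4: others sum to 73; max(0, 69 - 73) = 0.
Homeowner 5: others sum to 61; max(0, 69 - 61) = 8.
Total collected = 9 + 0 + 12 + 0 + 8 = 29.

29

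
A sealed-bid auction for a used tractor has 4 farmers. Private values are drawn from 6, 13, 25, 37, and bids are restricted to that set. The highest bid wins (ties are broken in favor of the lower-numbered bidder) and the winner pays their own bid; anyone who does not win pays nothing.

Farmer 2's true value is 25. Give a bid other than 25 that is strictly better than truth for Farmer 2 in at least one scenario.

Suppose Farmer 1 bids 6, Farmer 3 bids 6 and Farmer 4 bids 6.
Bid 25: wins, pays 25, utility 25 - 25 = 0.
Bid 13: wins, pays 13, utility 25 - 13 = 12.
So bidding 13 beats truth here (12 > 0).

13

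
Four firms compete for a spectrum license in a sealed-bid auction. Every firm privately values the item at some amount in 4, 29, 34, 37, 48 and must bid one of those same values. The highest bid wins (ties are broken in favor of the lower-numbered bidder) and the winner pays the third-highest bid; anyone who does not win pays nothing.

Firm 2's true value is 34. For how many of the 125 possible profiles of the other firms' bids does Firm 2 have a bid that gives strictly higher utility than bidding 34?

24

Others bid (4, 4, 37): truth gives 0; bid 37 gives 30 > 0. Violating.
Others bid (4, 4, 48): truth gives 0; bid 48 gives 30 > 0. Violating.
Others bid (4, 29, 37): truth gives 0; bid 37 gives 5 > 0. Violating.
Others bid (4, 29, 48): truth gives 0; bid 48 gives 5 > 0. Violating.
Others bid (4, 4, 4): truth gives 30; no alternative beats it.
Others bid (4, 4, 29): truth gives 30; no alternative beats it.
(Checking all 125 profiles: 24 have a profitable deviation, 101 do not.)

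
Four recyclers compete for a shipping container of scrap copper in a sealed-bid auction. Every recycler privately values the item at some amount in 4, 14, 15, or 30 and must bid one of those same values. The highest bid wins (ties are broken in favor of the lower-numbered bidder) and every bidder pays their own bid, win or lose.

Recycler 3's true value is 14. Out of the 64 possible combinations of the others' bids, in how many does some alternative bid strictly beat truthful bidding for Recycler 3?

Others bid (4, 4, 15): truth gives -14; bid 15 gives -1 > -14. Violating.
Others bid (4, 4, 30): truth gives -14; bid 4 gives -4 > -14. Violating.
Others bid (4, 14, 4): truth gives -14; bid 15 gives -1 > -14. Violating.
Others bid (4, 14, 14): truth gives -14; bid 15 gives -1 > -14. Violating.
Others bid (4, 4, 4): truth gives 0; no alternative beats it.
Others bid (4, 4, 14): truth gives 0; no alternative beats it.
(Checking all 64 profiles: 62 have a profitable deviation, 2 do not.)

62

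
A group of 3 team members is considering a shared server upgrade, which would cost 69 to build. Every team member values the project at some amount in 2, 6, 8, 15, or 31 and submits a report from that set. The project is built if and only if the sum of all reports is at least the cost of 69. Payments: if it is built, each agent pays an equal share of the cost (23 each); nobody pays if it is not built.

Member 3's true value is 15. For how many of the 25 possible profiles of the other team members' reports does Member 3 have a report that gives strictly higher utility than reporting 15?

1

Others report (31, 31): truth gives -8; report 2 gives 0 > -8. Violating.
Others report (2, 2): truth gives 0; no alternative beats it.
Others report (2, 6): truth gives 0; no alternative beats it.
(Checking all 25 profiles: 1 has a profitable deviation, 24 do not.)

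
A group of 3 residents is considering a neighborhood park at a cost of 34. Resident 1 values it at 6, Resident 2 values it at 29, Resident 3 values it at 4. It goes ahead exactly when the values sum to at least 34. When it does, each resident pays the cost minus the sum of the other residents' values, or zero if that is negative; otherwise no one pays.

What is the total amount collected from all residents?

25

Total value 39 ≥ cost 34, so it is built.
Resident 1: others sum to 33; max(0, 34 - 33) = 1.
Resident 2: others sum to 10; max(0, 34 - 10) = 24.
Resident 3: others sum to 35; max(0, 34 - 35) = 0.
Total collected = 1 + 24 + 0 = 25.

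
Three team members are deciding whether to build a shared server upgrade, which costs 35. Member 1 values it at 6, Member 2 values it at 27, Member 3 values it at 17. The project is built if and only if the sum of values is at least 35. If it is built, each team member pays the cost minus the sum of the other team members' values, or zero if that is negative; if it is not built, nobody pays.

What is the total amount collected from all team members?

Total value 50 ≥ cost 35, so it is built.
Member 1: others sum to 44; max(0, 35 - 44) = 0.
Member 2: others sum to 23; max(0, 35 - 23) = 12.
Member 3: others sum to 33; max(0, 35 - 33) = 2.
Total collected = 0 + 12 + 2 = 14.

14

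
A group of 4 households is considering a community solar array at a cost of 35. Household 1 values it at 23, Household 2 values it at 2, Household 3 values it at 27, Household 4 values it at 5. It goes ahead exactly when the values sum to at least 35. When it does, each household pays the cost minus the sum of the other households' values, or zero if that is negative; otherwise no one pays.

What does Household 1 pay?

1

Total value 57 ≥ cost 35, so the project is built.
The other households' values sum to 34.
Cost minus that sum is 35 - 34 = 1.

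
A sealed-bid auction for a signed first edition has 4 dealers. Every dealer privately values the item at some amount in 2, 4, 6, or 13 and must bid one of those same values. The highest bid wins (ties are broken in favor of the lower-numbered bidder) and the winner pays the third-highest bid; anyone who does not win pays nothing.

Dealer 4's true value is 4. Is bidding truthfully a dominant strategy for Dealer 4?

No

Consider the case where Dealer 1 bids 2, Dealer 2 bids 2 and Dealer 3 bids 4.
Truthful bid 4: loses, pays 0, utility 0.
Bid 6 instead: wins, pays 2, utility 4 - 2 = 2.
Since 2 > 0, bidding 6 is strictly better here, so truthful bidding is not dominant.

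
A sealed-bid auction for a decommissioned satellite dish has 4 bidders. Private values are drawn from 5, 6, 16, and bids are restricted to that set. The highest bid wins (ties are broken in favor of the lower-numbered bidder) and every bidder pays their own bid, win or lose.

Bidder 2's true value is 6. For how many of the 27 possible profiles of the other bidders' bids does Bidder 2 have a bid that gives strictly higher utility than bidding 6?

Others bid (5, 5, 16): truth gives -6; bid 5 gives -5 > -6. Violating.
Others bid (5, 6, 16): truth gives -6; bid 5 gives -5 > -6. Violating.
Others bid (5, 16, 5): truth gives -6; bid 5 gives -5 > -6. Violating.
Others bid (5, 16, 6): truth gives -6; bid 5 gives -5 > -6. Violating.
Others bid (5, 5, 5): truth gives 0; no alternative beats it.
Others bid (5, 5, 6): truth gives 0; no alternative beats it.
(Checking all 27 profiles: 23 have a profitable deviation, 4 do not.)

23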